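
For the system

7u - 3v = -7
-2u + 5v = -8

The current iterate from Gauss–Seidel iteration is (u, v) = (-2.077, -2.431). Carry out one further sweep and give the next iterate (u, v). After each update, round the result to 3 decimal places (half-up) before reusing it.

(-2.042, -2.417)

One sweep:
  u = (-7 - (-3)·-2.431) / (7) = -2.042
  v = (-8 - (-2)·-2.042) / (5) = -2.417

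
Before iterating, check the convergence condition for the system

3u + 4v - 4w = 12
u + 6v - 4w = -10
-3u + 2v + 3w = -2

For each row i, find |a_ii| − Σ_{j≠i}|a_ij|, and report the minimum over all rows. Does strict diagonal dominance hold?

-5

row 1: |3| − (4+4) = -5
row 2: |6| − (1+4) = 1
row 3: |3| − (3+2) = -2
minimum over rows = -5 → not strictly diagonally dominant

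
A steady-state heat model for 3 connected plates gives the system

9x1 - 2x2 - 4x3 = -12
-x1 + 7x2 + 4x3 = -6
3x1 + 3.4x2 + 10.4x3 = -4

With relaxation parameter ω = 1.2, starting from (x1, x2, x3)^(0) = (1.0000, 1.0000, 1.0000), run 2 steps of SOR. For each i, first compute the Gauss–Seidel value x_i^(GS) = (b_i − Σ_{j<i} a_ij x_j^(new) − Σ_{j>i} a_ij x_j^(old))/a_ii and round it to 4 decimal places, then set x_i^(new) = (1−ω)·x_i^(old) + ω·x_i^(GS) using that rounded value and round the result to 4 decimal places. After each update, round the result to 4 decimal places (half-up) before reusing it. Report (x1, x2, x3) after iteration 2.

Iteration 1:
  x1: GS value = (-12 - (-2)·1.0000 - (-4)·1.0000) / (9) = -0.6667;  x1 ← (1−ω)·1.0000 + ω·-0.6667 = -1.0000
  x2: GS value = (-6 - (-1)·-1.0000 - (4)·1.0000) / (7) = -1.5714;  x2 ← (1−ω)·1.0000 + ω·-1.5714 = -2.0857
  x3: GS value = (-4 - (3)·-1.0000 - (3.4)·-2.0857) / (10.4) = 0.5857;  x3 ← (1−ω)·1.0000 + ω·0.5857 = 0.5028
Iteration 2:
  x1: GS value = (-12 - (-2)·-2.0857 - (-4)·0.5028) / (9) = -1.5734;  x1 ← (1−ω)·-1.0000 + ω·-1.5734 = -1.6881
  x2: GS value = (-6 - (-1)·-1.6881 - (4)·0.5028) / (7) = -1.3856;  x2 ← (1−ω)·-2.0857 + ω·-1.3856 = -1.2456
  x3: GS value = (-4 - (3)·-1.6881 - (3.4)·-1.2456) / (10.4) = 0.5096;  x3 ← (1−ω)·0.5028 + ω·0.5096 = 0.5110

(-1.6881, -1.2456, 0.5110)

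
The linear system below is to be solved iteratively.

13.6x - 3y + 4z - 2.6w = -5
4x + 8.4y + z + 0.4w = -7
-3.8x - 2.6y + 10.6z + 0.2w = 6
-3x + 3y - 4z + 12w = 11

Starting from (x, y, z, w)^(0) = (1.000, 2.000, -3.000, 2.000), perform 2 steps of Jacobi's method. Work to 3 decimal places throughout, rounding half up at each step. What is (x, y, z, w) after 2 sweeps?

(-1.067, -1.619, 0.795, 1.972)

Iteration 1:
  x = (-5 - (-3)·2.000 - (4)·-3.000 - (-2.6)·2.000) / (13.6) = 1.338
  y = (-7 - (4)·1.000 - (1)·-3.000 - (0.4)·2.000) / (8.4) = -1.048
  z = (6 - (-3.8)·1.000 - (-2.6)·2.000 - (0.2)·2.000) / (10.6) = 1.377
  w = (11 - (-3)·1.000 - (3)·2.000 - (-4)·-3.000) / (12) = -0.333
Iteration 2:
  x = (-5 - (-3)·-1.048 - (4)·1.377 - (-2.6)·-0.333) / (13.6) = -1.067
  y = (-7 - (4)·1.338 - (1)·1.377 - (0.4)·-0.333) / (8.4) = -1.619
  z = (6 - (-3.8)·1.338 - (-2.6)·-1.048 - (0.2)·-0.333) / (10.6) = 0.795
  w = (11 - (-3)·1.338 - (3)·-1.048 - (-4)·1.377) / (12) = 1.972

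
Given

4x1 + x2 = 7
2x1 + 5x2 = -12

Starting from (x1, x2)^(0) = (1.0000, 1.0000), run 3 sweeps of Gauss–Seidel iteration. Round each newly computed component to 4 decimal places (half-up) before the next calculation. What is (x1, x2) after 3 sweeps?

(2.6000, -3.4400)

Iteration 1:
  x1 = (7 - (1)·1.0000) / (4) = 1.5000
  x2 = (-12 - (2)·1.5000) / (5) = -3.0000
Iteration 2:
  x1 = (7 - (1)·-3.0000) / (4) = 2.5000
  x2 = (-12 - (2)·2.5000) / (5) = -3.4000
Iteration 3:
  x1 = (7 - (1)·-3.4000) / (4) = 2.6000
  x2 = (-12 - (2)·2.6000) / (5) = -3.4400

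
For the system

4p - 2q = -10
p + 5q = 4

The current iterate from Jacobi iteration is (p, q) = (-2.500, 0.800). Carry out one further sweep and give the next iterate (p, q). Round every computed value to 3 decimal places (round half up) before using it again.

(-2.100, 1.300)

One sweep:
  p = (-10 - (-2)·0.800) / (4) = -2.100
  q = (4 - (1)·-2.500) / (5) = 1.300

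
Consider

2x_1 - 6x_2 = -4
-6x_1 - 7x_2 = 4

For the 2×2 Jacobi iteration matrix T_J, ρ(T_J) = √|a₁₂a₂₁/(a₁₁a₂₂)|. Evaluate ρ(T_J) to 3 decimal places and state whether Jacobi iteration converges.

a₁₂a₂₁/(a₁₁a₂₂) = (-6)·(-6) / ((2)·(-7)) = -2.571429
ρ = √|-2.571429| = √2.571429 = 1.604
ρ > 1, so Jacobi diverges

1.604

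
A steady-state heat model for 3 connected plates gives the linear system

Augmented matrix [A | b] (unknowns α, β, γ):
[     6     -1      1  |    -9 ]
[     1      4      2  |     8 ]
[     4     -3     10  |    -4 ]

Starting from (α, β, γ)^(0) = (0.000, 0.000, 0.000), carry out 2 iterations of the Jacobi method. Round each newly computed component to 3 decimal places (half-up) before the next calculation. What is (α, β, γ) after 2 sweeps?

Iteration 1:
  α = (-9 - (-1)·0.000 - (1)·0.000) / (6) = -1.500
  β = (8 - (1)·0.000 - (2)·0.000) / (4) = 2.000
  γ = (-4 - (4)·0.000 - (-3)·0.000) / (10) = -0.400
Iteration 2:
  α = (-9 - (-1)·2.000 - (1)·-0.400) / (6) = -1.100
  β = (8 - (1)·-1.500 - (2)·-0.400) / (4) = 2.575
  γ = (-4 - (4)·-1.500 - (-3)·2.000) / (10) = 0.800

(-1.100, 2.575, 0.800)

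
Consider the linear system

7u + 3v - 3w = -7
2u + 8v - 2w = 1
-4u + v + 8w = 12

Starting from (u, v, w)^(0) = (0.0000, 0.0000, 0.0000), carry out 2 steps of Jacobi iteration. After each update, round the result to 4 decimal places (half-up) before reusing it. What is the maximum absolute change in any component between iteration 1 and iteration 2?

Iteration 1:
  u = (-7 - (3)·0.0000 - (-3)·0.0000) / (7) = -1.0000
  v = (1 - (2)·0.0000 - (-2)·0.0000) / (8) = 0.1250
  w = (12 - (-4)·0.0000 - (1)·0.0000) / (8) = 1.5000
Iteration 2:
  u = (-7 - (3)·0.1250 - (-3)·1.5000) / (7) = -0.4107
  v = (1 - (2)·-1.0000 - (-2)·1.5000) / (8) = 0.7500
  w = (12 - (-4)·-1.0000 - (1)·0.1250) / (8) = 0.9844
Change: (0.5893, 0.6250, -0.5156) → max |·| = 0.6250

0.6250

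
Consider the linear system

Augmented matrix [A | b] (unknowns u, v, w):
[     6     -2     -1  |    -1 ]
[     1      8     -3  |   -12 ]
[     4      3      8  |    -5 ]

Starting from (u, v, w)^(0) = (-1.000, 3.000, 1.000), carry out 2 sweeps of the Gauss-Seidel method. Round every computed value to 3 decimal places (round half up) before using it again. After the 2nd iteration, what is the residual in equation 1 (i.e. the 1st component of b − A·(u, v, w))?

Iteration 1:
  u = (-1 - (-2)·3.000 - (-1)·1.000) / (6) = 1.000
  v = (-12 - (1)·1.000 - (-3)·1.000) / (8) = -1.250
  w = (-5 - (4)·1.000 - (3)·-1.250) / (8) = -0.656
Iteration 2:
  u = (-1 - (-2)·-1.250 - (-1)·-0.656) / (6) = -0.693
  v = (-12 - (1)·-0.693 - (-3)·-0.656) / (8) = -1.659
  w = (-5 - (4)·-0.693 - (3)·-1.659) / (8) = 0.344
Residual b − A·x = (0.184, 2.997, -0.003)

0.184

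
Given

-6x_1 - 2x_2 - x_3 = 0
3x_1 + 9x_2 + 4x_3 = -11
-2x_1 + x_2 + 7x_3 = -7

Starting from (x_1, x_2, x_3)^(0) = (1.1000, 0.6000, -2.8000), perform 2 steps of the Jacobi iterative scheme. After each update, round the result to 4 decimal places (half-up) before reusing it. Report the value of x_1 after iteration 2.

0.2434

Iteration 1:
  x_1 = (0 - (-2)·0.6000 - (-1)·-2.8000) / (-6) = 0.2667
  x_2 = (-11 - (3)·1.1000 - (4)·-2.8000) / (9) = -0.3444
  x_3 = (-7 - (-2)·1.1000 - (1)·0.6000) / (7) = -0.7714
Iteration 2:
  x_1 = (0 - (-2)·-0.3444 - (-1)·-0.7714) / (-6) = 0.2434
  x_2 = (-11 - (3)·0.2667 - (4)·-0.7714) / (9) = -0.9683
  x_3 = (-7 - (-2)·0.2667 - (1)·-0.3444) / (7) = -0.8746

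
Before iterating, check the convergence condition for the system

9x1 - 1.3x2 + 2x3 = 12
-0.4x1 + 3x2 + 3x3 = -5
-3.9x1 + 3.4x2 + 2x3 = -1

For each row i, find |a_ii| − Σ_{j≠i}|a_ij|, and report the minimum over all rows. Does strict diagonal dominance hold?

-5.3

row 1: |9| − (1.3+2) = 5.7
row 2: |3| − (0.4+3) = -0.4
row 3: |2| − (3.9+3.4) = -5.3
minimum over rows = -5.3 → not strictly diagonally dominant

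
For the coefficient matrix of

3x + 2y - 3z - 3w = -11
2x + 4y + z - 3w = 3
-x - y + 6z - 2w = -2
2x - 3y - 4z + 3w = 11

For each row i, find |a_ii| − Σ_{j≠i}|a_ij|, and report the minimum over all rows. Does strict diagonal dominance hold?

row 1: |3| − (2+3+3) = -5
row 2: |4| − (2+1+3) = -2
row 3: |6| − (1+1+2) = 2
row 4: |3| − (2+3+4) = -6
minimum over rows = -6 → not strictly diagonally dominant

-6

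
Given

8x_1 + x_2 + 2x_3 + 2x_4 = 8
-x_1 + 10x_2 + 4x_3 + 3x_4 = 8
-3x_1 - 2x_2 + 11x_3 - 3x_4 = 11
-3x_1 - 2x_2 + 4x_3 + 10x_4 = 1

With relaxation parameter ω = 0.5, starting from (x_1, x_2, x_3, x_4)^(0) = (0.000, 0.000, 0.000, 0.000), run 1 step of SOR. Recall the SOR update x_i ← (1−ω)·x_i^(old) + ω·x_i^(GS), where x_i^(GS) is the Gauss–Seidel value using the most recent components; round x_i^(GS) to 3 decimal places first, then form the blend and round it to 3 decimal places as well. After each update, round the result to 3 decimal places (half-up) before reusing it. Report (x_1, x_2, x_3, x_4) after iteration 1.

(0.500, 0.425, 0.607, 0.046)

Iteration 1:
  x_1: GS value = (8 - (1)·0.000 - (2)·0.000 - (2)·0.000) / (8) = 1.000;  x_1 ← (1−ω)·0.000 + ω·1.000 = 0.500
  x_2: GS value = (8 - (-1)·0.500 - (4)·0.000 - (3)·0.000) / (10) = 0.850;  x_2 ← (1−ω)·0.000 + ω·0.850 = 0.425
  x_3: GS value = (11 - (-3)·0.500 - (-2)·0.425 - (-3)·0.000) / (11) = 1.214;  x_3 ← (1−ω)·0.000 + ω·1.214 = 0.607
  x_4: GS value = (1 - (-3)·0.500 - (-2)·0.425 - (4)·0.607) / (10) = 0.092;  x_4 ← (1−ω)·0.000 + ω·0.092 = 0.046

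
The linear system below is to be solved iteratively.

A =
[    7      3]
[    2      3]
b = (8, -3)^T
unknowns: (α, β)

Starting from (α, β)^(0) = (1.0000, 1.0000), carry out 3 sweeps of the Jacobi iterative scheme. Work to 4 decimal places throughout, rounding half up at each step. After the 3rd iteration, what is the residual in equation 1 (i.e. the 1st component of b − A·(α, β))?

Iteration 1:
  α = (8 - (3)·1.0000) / (7) = 0.7143
  β = (-3 - (2)·1.0000) / (3) = -1.6667
Iteration 2:
  α = (8 - (3)·-1.6667) / (7) = 1.8572
  β = (-3 - (2)·0.7143) / (3) = -1.4762
Iteration 3:
  α = (8 - (3)·-1.4762) / (7) = 1.7755
  β = (-3 - (2)·1.8572) / (3) = -2.2381
Residual b − A·x = (2.2858, 0.1633)

2.2858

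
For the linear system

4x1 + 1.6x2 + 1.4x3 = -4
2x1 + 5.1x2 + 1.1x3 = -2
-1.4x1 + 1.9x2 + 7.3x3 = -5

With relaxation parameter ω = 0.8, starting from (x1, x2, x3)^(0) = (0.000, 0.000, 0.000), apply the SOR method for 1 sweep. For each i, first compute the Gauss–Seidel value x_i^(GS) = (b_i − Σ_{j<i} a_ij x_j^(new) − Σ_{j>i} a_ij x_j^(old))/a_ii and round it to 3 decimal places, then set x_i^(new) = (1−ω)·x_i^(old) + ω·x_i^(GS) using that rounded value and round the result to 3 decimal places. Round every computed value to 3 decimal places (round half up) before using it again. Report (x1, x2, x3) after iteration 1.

Iteration 1:
  x1: GS value = (-4 - (1.6)·0.000 - (1.4)·0.000) / (4) = -1.000;  x1 ← (1−ω)·0.000 + ω·-1.000 = -0.800
  x2: GS value = (-2 - (2)·-0.800 - (1.1)·0.000) / (5.1) = -0.078;  x2 ← (1−ω)·0.000 + ω·-0.078 = -0.062
  x3: GS value = (-5 - (-1.4)·-0.800 - (1.9)·-0.062) / (7.3) = -0.822;  x3 ← (1−ω)·0.000 + ω·-0.822 = -0.658

(-0.800, -0.062, -0.658)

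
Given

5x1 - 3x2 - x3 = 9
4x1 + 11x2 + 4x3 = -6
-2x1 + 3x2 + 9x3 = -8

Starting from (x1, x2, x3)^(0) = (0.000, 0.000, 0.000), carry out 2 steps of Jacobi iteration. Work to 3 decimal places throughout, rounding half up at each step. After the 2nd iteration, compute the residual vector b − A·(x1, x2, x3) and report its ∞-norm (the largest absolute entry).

Iteration 1:
  x1 = (9 - (-3)·0.000 - (-1)·0.000) / (5) = 1.800
  x2 = (-6 - (4)·0.000 - (4)·0.000) / (11) = -0.545
  x3 = (-8 - (-2)·0.000 - (3)·0.000) / (9) = -0.889
Iteration 2:
  x1 = (9 - (-3)·-0.545 - (-1)·-0.889) / (5) = 1.295
  x2 = (-6 - (4)·1.800 - (4)·-0.889) / (11) = -0.877
  x3 = (-8 - (-2)·1.800 - (3)·-0.545) / (9) = -0.307
Residual b − A·x = (-0.413, -0.305, -0.016); ∞-norm = 0.413

0.413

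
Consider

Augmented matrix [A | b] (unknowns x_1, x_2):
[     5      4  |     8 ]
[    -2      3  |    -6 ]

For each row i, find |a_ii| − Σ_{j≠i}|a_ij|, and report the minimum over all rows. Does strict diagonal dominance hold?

1

row 1: |5| − (4) = 1
row 2: |3| − (2) = 1
minimum over rows = 1 → strictly diagonally dominant (convergence guaranteed)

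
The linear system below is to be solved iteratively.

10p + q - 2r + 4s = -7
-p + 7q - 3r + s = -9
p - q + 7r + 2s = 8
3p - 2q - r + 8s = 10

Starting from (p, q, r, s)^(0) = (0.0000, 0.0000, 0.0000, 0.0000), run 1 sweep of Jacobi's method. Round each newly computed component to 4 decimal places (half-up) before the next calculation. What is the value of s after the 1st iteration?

1.2500

Iteration 1:
  p = (-7 - (1)·0.0000 - (-2)·0.0000 - (4)·0.0000) / (10) = -0.7000
  q = (-9 - (-1)·0.0000 - (-3)·0.0000 - (1)·0.0000) / (7) = -1.2857
  r = (8 - (1)·0.0000 - (-1)·0.0000 - (2)·0.0000) / (7) = 1.1429
  s = (10 - (3)·0.0000 - (-2)·0.0000 - (-1)·0.0000) / (8) = 1.2500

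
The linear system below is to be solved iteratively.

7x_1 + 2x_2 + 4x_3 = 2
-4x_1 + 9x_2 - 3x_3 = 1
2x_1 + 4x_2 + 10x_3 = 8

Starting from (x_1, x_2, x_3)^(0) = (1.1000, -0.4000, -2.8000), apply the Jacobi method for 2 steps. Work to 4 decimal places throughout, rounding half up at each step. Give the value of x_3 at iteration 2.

0.5333

Iteration 1:
  x_1 = (2 - (2)·-0.4000 - (4)·-2.8000) / (7) = 2.0000
  x_2 = (1 - (-4)·1.1000 - (-3)·-2.8000) / (9) = -0.3333
  x_3 = (8 - (2)·1.1000 - (4)·-0.4000) / (10) = 0.7400
Iteration 2:
  x_1 = (2 - (2)·-0.3333 - (4)·0.7400) / (7) = -0.0419
  x_2 = (1 - (-4)·2.0000 - (-3)·0.7400) / (9) = 1.2467
  x_3 = (8 - (2)·2.0000 - (4)·-0.3333) / (10) = 0.5333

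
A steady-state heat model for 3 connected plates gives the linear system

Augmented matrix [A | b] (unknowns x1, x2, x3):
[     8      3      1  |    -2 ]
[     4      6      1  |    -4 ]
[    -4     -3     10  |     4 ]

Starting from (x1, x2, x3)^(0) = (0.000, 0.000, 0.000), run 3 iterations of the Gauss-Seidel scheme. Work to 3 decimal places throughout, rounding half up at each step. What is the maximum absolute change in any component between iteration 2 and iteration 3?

0.048

Iteration 1:
  x1 = (-2 - (3)·0.000 - (1)·0.000) / (8) = -0.250
  x2 = (-4 - (4)·-0.250 - (1)·0.000) / (6) = -0.500
  x3 = (4 - (-4)·-0.250 - (-3)·-0.500) / (10) = 0.150
Iteration 2:
  x1 = (-2 - (3)·-0.500 - (1)·0.150) / (8) = -0.081
  x2 = (-4 - (4)·-0.081 - (1)·0.150) / (6) = -0.638
  x3 = (4 - (-4)·-0.081 - (-3)·-0.638) / (10) = 0.176
Iteration 3:
  x1 = (-2 - (3)·-0.638 - (1)·0.176) / (8) = -0.033
  x2 = (-4 - (4)·-0.033 - (1)·0.176) / (6) = -0.674
  x3 = (4 - (-4)·-0.033 - (-3)·-0.674) / (10) = 0.185
Change: (0.048, -0.036, 0.009) → max |·| = 0.048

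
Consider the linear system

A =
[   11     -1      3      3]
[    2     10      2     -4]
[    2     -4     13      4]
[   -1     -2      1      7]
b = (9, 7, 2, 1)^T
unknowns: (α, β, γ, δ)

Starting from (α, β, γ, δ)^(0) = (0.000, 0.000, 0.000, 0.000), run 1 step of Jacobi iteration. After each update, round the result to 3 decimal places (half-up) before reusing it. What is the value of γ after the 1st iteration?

0.154

Iteration 1:
  α = (9 - (-1)·0.000 - (3)·0.000 - (3)·0.000) / (11) = 0.818
  β = (7 - (2)·0.000 - (2)·0.000 - (-4)·0.000) / (10) = 0.700
  γ = (2 - (2)·0.000 - (-4)·0.000 - (4)·0.000) / (13) = 0.154
  δ = (1 - (-1)·0.000 - (-2)·0.000 - (1)·0.000) / (7) = 0.143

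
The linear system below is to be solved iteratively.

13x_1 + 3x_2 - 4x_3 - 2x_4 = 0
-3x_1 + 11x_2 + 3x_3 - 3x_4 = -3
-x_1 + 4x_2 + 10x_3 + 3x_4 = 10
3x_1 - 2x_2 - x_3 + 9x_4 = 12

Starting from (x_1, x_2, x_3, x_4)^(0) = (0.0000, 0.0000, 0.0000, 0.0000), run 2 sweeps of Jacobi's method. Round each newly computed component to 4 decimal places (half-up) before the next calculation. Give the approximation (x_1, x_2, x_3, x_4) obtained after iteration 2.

Iteration 1:
  x_1 = (0 - (3)·0.0000 - (-4)·0.0000 - (-2)·0.0000) / (13) = 0.0000
  x_2 = (-3 - (-3)·0.0000 - (3)·0.0000 - (-3)·0.0000) / (11) = -0.2727
  x_3 = (10 - (-1)·0.0000 - (4)·0.0000 - (3)·0.0000) / (10) = 1.0000
  x_4 = (12 - (3)·0.0000 - (-2)·0.0000 - (-1)·0.0000) / (9) = 1.3333
Iteration 2:
  x_1 = (0 - (3)·-0.2727 - (-4)·1.0000 - (-2)·1.3333) / (13) = 0.5757
  x_2 = (-3 - (-3)·0.0000 - (3)·1.0000 - (-3)·1.3333) / (11) = -0.1818
  x_3 = (10 - (-1)·0.0000 - (4)·-0.2727 - (3)·1.3333) / (10) = 0.7091
  x_4 = (12 - (3)·0.0000 - (-2)·-0.2727 - (-1)·1.0000) / (9) = 1.3838

(0.5757, -0.1818, 0.7091, 1.3838)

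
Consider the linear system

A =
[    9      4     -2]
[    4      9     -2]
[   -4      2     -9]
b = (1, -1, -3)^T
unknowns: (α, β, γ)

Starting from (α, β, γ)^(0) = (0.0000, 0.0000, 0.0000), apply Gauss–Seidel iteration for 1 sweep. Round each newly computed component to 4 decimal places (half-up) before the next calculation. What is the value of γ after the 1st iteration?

Iteration 1:
  α = (1 - (4)·0.0000 - (-2)·0.0000) / (9) = 0.1111
  β = (-1 - (4)·0.1111 - (-2)·0.0000) / (9) = -0.1605
  γ = (-3 - (-4)·0.1111 - (2)·-0.1605) / (-9) = 0.2483

0.2483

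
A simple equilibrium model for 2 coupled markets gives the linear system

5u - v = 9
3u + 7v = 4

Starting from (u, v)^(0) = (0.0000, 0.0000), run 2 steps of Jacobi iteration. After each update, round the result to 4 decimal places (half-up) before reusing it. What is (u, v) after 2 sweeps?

Iteration 1:
  u = (9 - (-1)·0.0000) / (5) = 1.8000
  v = (4 - (3)·0.0000) / (7) = 0.5714
Iteration 2:
  u = (9 - (-1)·0.5714) / (5) = 1.9143
  v = (4 - (3)·1.8000) / (7) = -0.2000

(1.9143, -0.2000)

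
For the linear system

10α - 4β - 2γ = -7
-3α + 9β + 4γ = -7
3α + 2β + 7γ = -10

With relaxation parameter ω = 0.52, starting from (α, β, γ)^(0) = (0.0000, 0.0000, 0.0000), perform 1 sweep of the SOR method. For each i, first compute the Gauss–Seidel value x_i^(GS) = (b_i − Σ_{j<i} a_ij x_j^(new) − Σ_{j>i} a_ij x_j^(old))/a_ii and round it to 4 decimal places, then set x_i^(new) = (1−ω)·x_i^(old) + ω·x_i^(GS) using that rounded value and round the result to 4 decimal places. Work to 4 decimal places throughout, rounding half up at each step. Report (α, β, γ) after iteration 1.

(-0.3640, -0.4675, -0.5923)

Iteration 1:
  α: GS value = (-7 - (-4)·0.0000 - (-2)·0.0000) / (10) = -0.7000;  α ← (1−ω)·0.0000 + ω·-0.7000 = -0.3640
  β: GS value = (-7 - (-3)·-0.3640 - (4)·0.0000) / (9) = -0.8991;  β ← (1−ω)·0.0000 + ω·-0.8991 = -0.4675
  γ: GS value = (-10 - (3)·-0.3640 - (2)·-0.4675) / (7) = -1.1390;  γ ← (1−ω)·0.0000 + ω·-1.1390 = -0.5923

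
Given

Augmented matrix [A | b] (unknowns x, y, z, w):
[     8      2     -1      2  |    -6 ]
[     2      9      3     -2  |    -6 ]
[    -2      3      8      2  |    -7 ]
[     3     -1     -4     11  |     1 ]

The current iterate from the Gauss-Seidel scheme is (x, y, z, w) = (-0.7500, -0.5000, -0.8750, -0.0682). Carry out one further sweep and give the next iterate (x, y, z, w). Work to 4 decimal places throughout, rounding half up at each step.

One sweep:
  x = (-6 - (2)·-0.5000 - (-1)·-0.8750 - (2)·-0.0682) / (8) = -0.7173
  y = (-6 - (2)·-0.7173 - (3)·-0.8750 - (-2)·-0.0682) / (9) = -0.2308
  z = (-7 - (-2)·-0.7173 - (3)·-0.2308 - (2)·-0.0682) / (8) = -0.9507
  w = (1 - (3)·-0.7173 - (-1)·-0.2308 - (-4)·-0.9507) / (11) = -0.0802

(-0.7173, -0.2308, -0.9507, -0.0802)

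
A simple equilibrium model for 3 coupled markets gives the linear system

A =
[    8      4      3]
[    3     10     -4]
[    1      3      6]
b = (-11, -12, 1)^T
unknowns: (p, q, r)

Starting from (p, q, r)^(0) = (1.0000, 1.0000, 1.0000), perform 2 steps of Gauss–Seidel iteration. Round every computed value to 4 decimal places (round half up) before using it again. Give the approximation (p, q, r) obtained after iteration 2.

Iteration 1:
  p = (-11 - (4)·1.0000 - (3)·1.0000) / (8) = -2.2500
  q = (-12 - (3)·-2.2500 - (-4)·1.0000) / (10) = -0.1250
  r = (1 - (1)·-2.2500 - (3)·-0.1250) / (6) = 0.6042
Iteration 2:
  p = (-11 - (4)·-0.1250 - (3)·0.6042) / (8) = -1.5391
  q = (-12 - (3)·-1.5391 - (-4)·0.6042) / (10) = -0.4966
  r = (1 - (1)·-1.5391 - (3)·-0.4966) / (6) = 0.6715

(-1.5391, -0.4966, 0.6715)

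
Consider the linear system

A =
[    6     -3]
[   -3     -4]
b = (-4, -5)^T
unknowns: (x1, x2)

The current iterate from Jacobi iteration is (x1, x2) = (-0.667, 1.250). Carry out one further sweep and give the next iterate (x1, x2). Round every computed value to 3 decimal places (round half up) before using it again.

One sweep:
  x1 = (-4 - (-3)·1.250) / (6) = -0.042
  x2 = (-5 - (-3)·-0.667) / (-4) = 1.750

(-0.042, 1.750)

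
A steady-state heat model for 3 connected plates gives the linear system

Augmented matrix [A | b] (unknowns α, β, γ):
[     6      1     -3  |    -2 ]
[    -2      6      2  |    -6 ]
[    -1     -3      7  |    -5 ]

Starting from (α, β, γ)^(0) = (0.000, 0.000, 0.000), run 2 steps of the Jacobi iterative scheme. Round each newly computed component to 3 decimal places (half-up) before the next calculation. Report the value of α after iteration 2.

Iteration 1:
  α = (-2 - (1)·0.000 - (-3)·0.000) / (6) = -0.333
  β = (-6 - (-2)·0.000 - (2)·0.000) / (6) = -1.000
  γ = (-5 - (-1)·0.000 - (-3)·0.000) / (7) = -0.714
Iteration 2:
  α = (-2 - (1)·-1.000 - (-3)·-0.714) / (6) = -0.524
  β = (-6 - (-2)·-0.333 - (2)·-0.714) / (6) = -0.873
  γ = (-5 - (-1)·-0.333 - (-3)·-1.000) / (7) = -1.190

-0.524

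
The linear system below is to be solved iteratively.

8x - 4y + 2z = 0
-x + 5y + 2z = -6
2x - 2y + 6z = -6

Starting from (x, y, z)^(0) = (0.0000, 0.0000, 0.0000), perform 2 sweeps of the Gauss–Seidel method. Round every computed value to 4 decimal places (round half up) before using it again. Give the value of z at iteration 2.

Iteration 1:
  x = (0 - (-4)·0.0000 - (2)·0.0000) / (8) = 0.0000
  y = (-6 - (-1)·0.0000 - (2)·0.0000) / (5) = -1.2000
  z = (-6 - (2)·0.0000 - (-2)·-1.2000) / (6) = -1.4000
Iteration 2:
  x = (0 - (-4)·-1.2000 - (2)·-1.4000) / (8) = -0.2500
  y = (-6 - (-1)·-0.2500 - (2)·-1.4000) / (5) = -0.6900
  z = (-6 - (2)·-0.2500 - (-2)·-0.6900) / (6) = -1.1467

-1.1467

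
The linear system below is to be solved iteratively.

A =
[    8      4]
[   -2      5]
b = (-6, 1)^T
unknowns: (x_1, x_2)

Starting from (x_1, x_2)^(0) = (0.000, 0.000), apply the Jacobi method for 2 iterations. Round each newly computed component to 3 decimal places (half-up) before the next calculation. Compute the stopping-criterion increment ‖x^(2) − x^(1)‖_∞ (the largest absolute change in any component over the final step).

Iteration 1:
  x_1 = (-6 - (4)·0.000) / (8) = -0.750
  x_2 = (1 - (-2)·0.000) / (5) = 0.200
Iteration 2:
  x_1 = (-6 - (4)·0.200) / (8) = -0.850
  x_2 = (1 - (-2)·-0.750) / (5) = -0.100
Change: (-0.100, -0.300) → max |·| = 0.300

0.300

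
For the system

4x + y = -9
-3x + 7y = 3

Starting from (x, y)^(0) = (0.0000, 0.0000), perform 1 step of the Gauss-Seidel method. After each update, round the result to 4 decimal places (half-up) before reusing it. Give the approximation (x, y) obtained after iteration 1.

(-2.2500, -0.5357)

Iteration 1:
  x = (-9 - (1)·0.0000) / (4) = -2.2500
  y = (3 - (-3)·-2.2500) / (7) = -0.5357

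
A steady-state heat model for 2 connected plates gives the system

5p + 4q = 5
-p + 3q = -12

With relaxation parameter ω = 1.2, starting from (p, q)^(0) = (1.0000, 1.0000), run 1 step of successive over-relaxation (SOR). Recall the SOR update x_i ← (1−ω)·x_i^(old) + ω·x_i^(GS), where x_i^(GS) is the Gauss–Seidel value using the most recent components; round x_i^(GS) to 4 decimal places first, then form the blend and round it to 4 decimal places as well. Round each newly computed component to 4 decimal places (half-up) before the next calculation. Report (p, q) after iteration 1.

(0.0400, -4.9840)

Iteration 1:
  p: GS value = (5 - (4)·1.0000) / (5) = 0.2000;  p ← (1−ω)·1.0000 + ω·0.2000 = 0.0400
  q: GS value = (-12 - (-1)·0.0400) / (3) = -3.9867;  q ← (1−ω)·1.0000 + ω·-3.9867 = -4.9840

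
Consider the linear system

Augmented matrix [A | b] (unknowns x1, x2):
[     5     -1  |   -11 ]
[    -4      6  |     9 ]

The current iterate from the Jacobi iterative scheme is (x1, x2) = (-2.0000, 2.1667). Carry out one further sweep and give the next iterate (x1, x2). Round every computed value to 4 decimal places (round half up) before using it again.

One sweep:
  x1 = (-11 - (-1)·2.1667) / (5) = -1.7667
  x2 = (9 - (-4)·-2.0000) / (6) = 0.1667

(-1.7667, 0.1667)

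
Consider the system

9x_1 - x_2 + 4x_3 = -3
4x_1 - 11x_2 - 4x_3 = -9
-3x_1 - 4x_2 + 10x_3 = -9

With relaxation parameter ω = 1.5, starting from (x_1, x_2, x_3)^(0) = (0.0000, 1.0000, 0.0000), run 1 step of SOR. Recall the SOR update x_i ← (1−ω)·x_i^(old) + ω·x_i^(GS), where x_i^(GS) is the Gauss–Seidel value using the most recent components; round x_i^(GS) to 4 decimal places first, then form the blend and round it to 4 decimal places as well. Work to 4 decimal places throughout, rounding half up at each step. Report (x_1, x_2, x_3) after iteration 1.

(-0.3333, 0.5455, -1.1727)

Iteration 1:
  x_1: GS value = (-3 - (-1)·1.0000 - (4)·0.0000) / (9) = -0.2222;  x_1 ← (1−ω)·0.0000 + ω·-0.2222 = -0.3333
  x_2: GS value = (-9 - (4)·-0.3333 - (-4)·0.0000) / (-11) = 0.6970;  x_2 ← (1−ω)·1.0000 + ω·0.6970 = 0.5455
  x_3: GS value = (-9 - (-3)·-0.3333 - (-4)·0.5455) / (10) = -0.7818;  x_3 ← (1−ω)·0.0000 + ω·-0.7818 = -1.1727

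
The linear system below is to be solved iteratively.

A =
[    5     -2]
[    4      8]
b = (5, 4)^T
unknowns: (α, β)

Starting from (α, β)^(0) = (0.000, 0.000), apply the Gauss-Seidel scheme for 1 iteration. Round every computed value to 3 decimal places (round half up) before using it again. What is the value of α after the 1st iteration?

1.000

Iteration 1:
  α = (5 - (-2)·0.000) / (5) = 1.000
  β = (4 - (4)·1.000) / (8) = 0.000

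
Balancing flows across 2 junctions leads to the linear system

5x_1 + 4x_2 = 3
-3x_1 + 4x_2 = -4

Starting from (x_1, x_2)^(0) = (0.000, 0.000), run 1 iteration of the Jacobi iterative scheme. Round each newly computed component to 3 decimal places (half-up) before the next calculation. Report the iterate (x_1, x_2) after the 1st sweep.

(0.600, -1.000)

Iteration 1:
  x_1 = (3 - (4)·0.000) / (5) = 0.600
  x_2 = (-4 - (-3)·0.000) / (4) = -1.000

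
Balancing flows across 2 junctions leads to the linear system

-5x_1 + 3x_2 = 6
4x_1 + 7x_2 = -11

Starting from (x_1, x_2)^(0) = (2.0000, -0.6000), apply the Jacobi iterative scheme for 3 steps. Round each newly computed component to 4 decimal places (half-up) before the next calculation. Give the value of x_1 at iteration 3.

Iteration 1:
  x_1 = (6 - (3)·-0.6000) / (-5) = -1.5600
  x_2 = (-11 - (4)·2.0000) / (7) = -2.7143
Iteration 2:
  x_1 = (6 - (3)·-2.7143) / (-5) = -2.8286
  x_2 = (-11 - (4)·-1.5600) / (7) = -0.6800
Iteration 3:
  x_1 = (6 - (3)·-0.6800) / (-5) = -1.6080
  x_2 = (-11 - (4)·-2.8286) / (7) = 0.0449

-1.6080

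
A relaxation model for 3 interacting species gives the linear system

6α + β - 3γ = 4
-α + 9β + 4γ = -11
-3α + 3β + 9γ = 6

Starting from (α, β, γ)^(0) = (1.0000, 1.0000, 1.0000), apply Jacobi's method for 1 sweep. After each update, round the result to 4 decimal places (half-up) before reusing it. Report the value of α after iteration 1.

1.0000

Iteration 1:
  α = (4 - (1)·1.0000 - (-3)·1.0000) / (6) = 1.0000
  β = (-11 - (-1)·1.0000 - (4)·1.0000) / (9) = -1.5556
  γ = (6 - (-3)·1.0000 - (3)·1.0000) / (9) = 0.6667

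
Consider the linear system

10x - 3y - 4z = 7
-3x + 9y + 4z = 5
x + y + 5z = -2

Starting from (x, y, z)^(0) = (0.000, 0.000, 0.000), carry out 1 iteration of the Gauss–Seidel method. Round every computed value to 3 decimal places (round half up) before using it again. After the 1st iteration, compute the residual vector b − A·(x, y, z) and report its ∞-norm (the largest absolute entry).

2.791

Iteration 1:
  x = (7 - (-3)·0.000 - (-4)·0.000) / (10) = 0.700
  y = (5 - (-3)·0.700 - (4)·0.000) / (9) = 0.789
  z = (-2 - (1)·0.700 - (1)·0.789) / (5) = -0.698
Residual b − A·x = (-0.425, 2.791, 0.001); ∞-norm = 2.791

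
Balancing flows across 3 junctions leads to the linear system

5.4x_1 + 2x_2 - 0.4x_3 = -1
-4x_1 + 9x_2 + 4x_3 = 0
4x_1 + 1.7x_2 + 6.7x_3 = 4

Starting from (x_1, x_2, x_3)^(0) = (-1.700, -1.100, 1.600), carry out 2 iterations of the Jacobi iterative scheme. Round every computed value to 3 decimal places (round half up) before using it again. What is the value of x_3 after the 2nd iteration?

0.766

Iteration 1:
  x_1 = (-1 - (2)·-1.100 - (-0.4)·1.600) / (5.4) = 0.341
  x_2 = (0 - (-4)·-1.700 - (4)·1.600) / (9) = -1.467
  x_3 = (4 - (4)·-1.700 - (1.7)·-1.100) / (6.7) = 1.891
Iteration 2:
  x_1 = (-1 - (2)·-1.467 - (-0.4)·1.891) / (5.4) = 0.498
  x_2 = (0 - (-4)·0.341 - (4)·1.891) / (9) = -0.689
  x_3 = (4 - (4)·0.341 - (1.7)·-1.467) / (6.7) = 0.766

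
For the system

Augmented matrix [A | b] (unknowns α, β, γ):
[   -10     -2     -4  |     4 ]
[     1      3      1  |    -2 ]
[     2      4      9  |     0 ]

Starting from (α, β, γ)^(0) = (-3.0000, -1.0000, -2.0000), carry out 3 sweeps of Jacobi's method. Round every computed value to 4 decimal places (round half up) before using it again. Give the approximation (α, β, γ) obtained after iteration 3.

(0.0785, -0.1259, 0.7819)

Iteration 1:
  α = (4 - (-2)·-1.0000 - (-4)·-2.0000) / (-10) = 0.6000
  β = (-2 - (1)·-3.0000 - (1)·-2.0000) / (3) = 1.0000
  γ = (0 - (2)·-3.0000 - (4)·-1.0000) / (9) = 1.1111
Iteration 2:
  α = (4 - (-2)·1.0000 - (-4)·1.1111) / (-10) = -1.0444
  β = (-2 - (1)·0.6000 - (1)·1.1111) / (3) = -1.2370
  γ = (0 - (2)·0.6000 - (4)·1.0000) / (9) = -0.5778
Iteration 3:
  α = (4 - (-2)·-1.2370 - (-4)·-0.5778) / (-10) = 0.0785
  β = (-2 - (1)·-1.0444 - (1)·-0.5778) / (3) = -0.1259
  γ = (0 - (2)·-1.0444 - (4)·-1.2370) / (9) = 0.7819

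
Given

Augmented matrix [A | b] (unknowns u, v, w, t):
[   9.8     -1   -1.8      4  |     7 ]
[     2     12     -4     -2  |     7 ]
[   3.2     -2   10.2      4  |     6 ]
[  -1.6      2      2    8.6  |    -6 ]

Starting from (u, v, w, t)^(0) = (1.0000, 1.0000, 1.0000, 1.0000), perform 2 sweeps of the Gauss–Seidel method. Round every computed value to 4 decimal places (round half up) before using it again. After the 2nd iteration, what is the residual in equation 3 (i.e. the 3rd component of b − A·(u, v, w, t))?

-0.7098

Iteration 1:
  u = (7 - (-1)·1.0000 - (-1.8)·1.0000 - (4)·1.0000) / (9.8) = 0.5918
  v = (7 - (2)·0.5918 - (-4)·1.0000 - (-2)·1.0000) / (12) = 0.9847
  w = (6 - (3.2)·0.5918 - (-2)·0.9847 - (4)·1.0000) / (10.2) = 0.2035
  t = (-6 - (-1.6)·0.5918 - (2)·0.9847 - (2)·0.2035) / (8.6) = -0.8639
Iteration 2:
  u = (7 - (-1)·0.9847 - (-1.8)·0.2035 - (4)·-0.8639) / (9.8) = 1.2048
  v = (7 - (2)·1.2048 - (-4)·0.2035 - (-2)·-0.8639) / (12) = 0.3064
  w = (6 - (3.2)·1.2048 - (-2)·0.3064 - (4)·-0.8639) / (10.2) = 0.6091
  t = (-6 - (-1.6)·1.2048 - (2)·0.3064 - (2)·0.6091) / (8.6) = -0.6864
Residual b − A·x = (-0.6587, 1.9772, -0.7098, -0.0003)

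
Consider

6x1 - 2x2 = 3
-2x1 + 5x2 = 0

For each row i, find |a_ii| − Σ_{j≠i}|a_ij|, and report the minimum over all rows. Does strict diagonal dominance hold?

3

row 1: |6| − (2) = 4
row 2: |5| − (2) = 3
minimum over rows = 3 → strictly diagonally dominant (convergence guaranteed)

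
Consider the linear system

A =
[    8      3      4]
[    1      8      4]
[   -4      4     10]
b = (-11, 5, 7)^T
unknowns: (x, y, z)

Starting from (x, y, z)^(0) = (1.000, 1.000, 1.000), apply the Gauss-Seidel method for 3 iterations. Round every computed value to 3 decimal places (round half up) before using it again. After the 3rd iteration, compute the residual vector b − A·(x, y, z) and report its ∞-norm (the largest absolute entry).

Iteration 1:
  x = (-11 - (3)·1.000 - (4)·1.000) / (8) = -2.250
  y = (5 - (1)·-2.250 - (4)·1.000) / (8) = 0.406
  z = (7 - (-4)·-2.250 - (4)·0.406) / (10) = -0.362
Iteration 2:
  x = (-11 - (3)·0.406 - (4)·-0.362) / (8) = -1.346
  y = (5 - (1)·-1.346 - (4)·-0.362) / (8) = 0.974
  z = (7 - (-4)·-1.346 - (4)·0.974) / (10) = -0.228
Iteration 3:
  x = (-11 - (3)·0.974 - (4)·-0.228) / (8) = -1.626
  y = (5 - (1)·-1.626 - (4)·-0.228) / (8) = 0.942
  z = (7 - (-4)·-1.626 - (4)·0.942) / (10) = -0.327
Residual b − A·x = (0.490, 0.398, -0.002); ∞-norm = 0.490

0.490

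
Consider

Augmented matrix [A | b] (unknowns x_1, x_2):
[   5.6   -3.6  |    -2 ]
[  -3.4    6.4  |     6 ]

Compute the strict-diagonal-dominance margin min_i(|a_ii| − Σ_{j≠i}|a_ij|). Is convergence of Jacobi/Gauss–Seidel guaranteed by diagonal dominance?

row 1: |5.6| − (3.6) = 2
row 2: |6.4| − (3.4) = 3
minimum over rows = 2 → strictly diagonally dominant (convergence guaranteed)

2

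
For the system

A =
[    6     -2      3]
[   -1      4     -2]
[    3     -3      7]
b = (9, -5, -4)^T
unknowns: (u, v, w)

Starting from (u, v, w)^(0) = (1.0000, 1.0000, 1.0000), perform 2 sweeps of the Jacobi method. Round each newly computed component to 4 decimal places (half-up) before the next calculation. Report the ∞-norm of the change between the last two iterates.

Iteration 1:
  u = (9 - (-2)·1.0000 - (3)·1.0000) / (6) = 1.3333
  v = (-5 - (-1)·1.0000 - (-2)·1.0000) / (4) = -0.5000
  w = (-4 - (3)·1.0000 - (-3)·1.0000) / (7) = -0.5714
Iteration 2:
  u = (9 - (-2)·-0.5000 - (3)·-0.5714) / (6) = 1.6190
  v = (-5 - (-1)·1.3333 - (-2)·-0.5714) / (4) = -1.2024
  w = (-4 - (3)·1.3333 - (-3)·-0.5000) / (7) = -1.3571
Change: (0.2857, -0.7024, -0.7857) → max |·| = 0.7857

0.7857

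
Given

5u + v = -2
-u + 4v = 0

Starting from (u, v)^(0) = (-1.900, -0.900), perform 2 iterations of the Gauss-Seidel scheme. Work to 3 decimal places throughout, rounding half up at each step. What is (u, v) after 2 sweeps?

Iteration 1:
  u = (-2 - (1)·-0.900) / (5) = -0.220
  v = (0 - (-1)·-0.220) / (4) = -0.055
Iteration 2:
  u = (-2 - (1)·-0.055) / (5) = -0.389
  v = (0 - (-1)·-0.389) / (4) = -0.097

(-0.389, -0.097)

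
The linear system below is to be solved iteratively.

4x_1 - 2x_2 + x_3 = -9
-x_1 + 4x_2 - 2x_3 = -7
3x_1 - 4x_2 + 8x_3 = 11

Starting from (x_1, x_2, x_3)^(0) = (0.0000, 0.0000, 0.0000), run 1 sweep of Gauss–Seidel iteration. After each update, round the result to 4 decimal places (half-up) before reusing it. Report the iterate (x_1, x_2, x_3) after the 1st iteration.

Iteration 1:
  x_1 = (-9 - (-2)·0.0000 - (1)·0.0000) / (4) = -2.2500
  x_2 = (-7 - (-1)·-2.2500 - (-2)·0.0000) / (4) = -2.3125
  x_3 = (11 - (3)·-2.2500 - (-4)·-2.3125) / (8) = 1.0625

(-2.2500, -2.3125, 1.0625)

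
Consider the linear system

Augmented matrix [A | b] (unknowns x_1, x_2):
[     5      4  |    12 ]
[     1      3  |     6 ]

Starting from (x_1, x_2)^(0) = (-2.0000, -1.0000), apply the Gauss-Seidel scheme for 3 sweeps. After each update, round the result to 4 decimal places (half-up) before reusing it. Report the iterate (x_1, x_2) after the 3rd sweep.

(1.2409, 1.5864)

Iteration 1:
  x_1 = (12 - (4)·-1.0000) / (5) = 3.2000
  x_2 = (6 - (1)·3.2000) / (3) = 0.9333
Iteration 2:
  x_1 = (12 - (4)·0.9333) / (5) = 1.6534
  x_2 = (6 - (1)·1.6534) / (3) = 1.4489
Iteration 3:
  x_1 = (12 - (4)·1.4489) / (5) = 1.2409
  x_2 = (6 - (1)·1.2409) / (3) = 1.5864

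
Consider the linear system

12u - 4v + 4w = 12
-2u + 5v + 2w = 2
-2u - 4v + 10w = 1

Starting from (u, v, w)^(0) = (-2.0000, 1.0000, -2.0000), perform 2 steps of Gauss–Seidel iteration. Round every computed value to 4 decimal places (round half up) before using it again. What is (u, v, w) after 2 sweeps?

(1.2333, 0.3733, 0.4960)

Iteration 1:
  u = (12 - (-4)·1.0000 - (4)·-2.0000) / (12) = 2.0000
  v = (2 - (-2)·2.0000 - (2)·-2.0000) / (5) = 2.0000
  w = (1 - (-2)·2.0000 - (-4)·2.0000) / (10) = 1.3000
Iteration 2:
  u = (12 - (-4)·2.0000 - (4)·1.3000) / (12) = 1.2333
  v = (2 - (-2)·1.2333 - (2)·1.3000) / (5) = 0.3733
  w = (1 - (-2)·1.2333 - (-4)·0.3733) / (10) = 0.4960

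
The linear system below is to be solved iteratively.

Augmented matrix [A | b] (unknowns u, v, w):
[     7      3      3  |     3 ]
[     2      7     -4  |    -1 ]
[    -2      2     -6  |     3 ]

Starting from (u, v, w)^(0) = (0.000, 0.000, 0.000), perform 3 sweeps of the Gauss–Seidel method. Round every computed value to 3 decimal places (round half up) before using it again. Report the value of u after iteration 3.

1.225

Iteration 1:
  u = (3 - (3)·0.000 - (3)·0.000) / (7) = 0.429
  v = (-1 - (2)·0.429 - (-4)·0.000) / (7) = -0.265
  w = (3 - (-2)·0.429 - (2)·-0.265) / (-6) = -0.731
Iteration 2:
  u = (3 - (3)·-0.265 - (3)·-0.731) / (7) = 0.855
  v = (-1 - (2)·0.855 - (-4)·-0.731) / (7) = -0.805
  w = (3 - (-2)·0.855 - (2)·-0.805) / (-6) = -1.053
Iteration 3:
  u = (3 - (3)·-0.805 - (3)·-1.053) / (7) = 1.225
  v = (-1 - (2)·1.225 - (-4)·-1.053) / (7) = -1.095
  w = (3 - (-2)·1.225 - (2)·-1.095) / (-6) = -1.273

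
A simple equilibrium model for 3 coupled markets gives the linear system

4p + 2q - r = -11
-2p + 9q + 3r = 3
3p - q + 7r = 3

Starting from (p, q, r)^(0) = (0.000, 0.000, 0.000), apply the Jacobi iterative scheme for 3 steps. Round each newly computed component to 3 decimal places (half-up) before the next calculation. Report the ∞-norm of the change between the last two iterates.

Iteration 1:
  p = (-11 - (2)·0.000 - (-1)·0.000) / (4) = -2.750
  q = (3 - (-2)·0.000 - (3)·0.000) / (9) = 0.333
  r = (3 - (3)·0.000 - (-1)·0.000) / (7) = 0.429
Iteration 2:
  p = (-11 - (2)·0.333 - (-1)·0.429) / (4) = -2.809
  q = (3 - (-2)·-2.750 - (3)·0.429) / (9) = -0.421
  r = (3 - (3)·-2.750 - (-1)·0.333) / (7) = 1.655
Iteration 3:
  p = (-11 - (2)·-0.421 - (-1)·1.655) / (4) = -2.126
  q = (3 - (-2)·-2.809 - (3)·1.655) / (9) = -0.843
  r = (3 - (3)·-2.809 - (-1)·-0.421) / (7) = 1.572
Change: (0.683, -0.422, -0.083) → max |·| = 0.683

0.683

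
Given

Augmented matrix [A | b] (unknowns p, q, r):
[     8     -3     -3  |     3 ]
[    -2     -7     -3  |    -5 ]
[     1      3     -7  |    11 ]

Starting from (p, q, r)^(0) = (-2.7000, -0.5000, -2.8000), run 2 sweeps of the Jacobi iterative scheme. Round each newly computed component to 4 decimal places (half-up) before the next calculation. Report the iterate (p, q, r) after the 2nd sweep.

(0.5679, 1.8913, -0.5436)

Iteration 1:
  p = (3 - (-3)·-0.5000 - (-3)·-2.8000) / (8) = -0.8625
  q = (-5 - (-2)·-2.7000 - (-3)·-2.8000) / (-7) = 2.6857
  r = (11 - (1)·-2.7000 - (3)·-0.5000) / (-7) = -2.1714
Iteration 2:
  p = (3 - (-3)·2.6857 - (-3)·-2.1714) / (8) = 0.5679
  q = (-5 - (-2)·-0.8625 - (-3)·-2.1714) / (-7) = 1.8913
  r = (11 - (1)·-0.8625 - (3)·2.6857) / (-7) = -0.5436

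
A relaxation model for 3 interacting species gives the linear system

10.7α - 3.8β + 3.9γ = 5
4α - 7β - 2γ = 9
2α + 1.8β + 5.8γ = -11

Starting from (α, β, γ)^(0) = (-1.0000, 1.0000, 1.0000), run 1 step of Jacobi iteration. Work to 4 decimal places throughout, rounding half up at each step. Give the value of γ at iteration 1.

-1.8621

Iteration 1:
  α = (5 - (-3.8)·1.0000 - (3.9)·1.0000) / (10.7) = 0.4579
  β = (9 - (4)·-1.0000 - (-2)·1.0000) / (-7) = -2.1429
  γ = (-11 - (2)·-1.0000 - (1.8)·1.0000) / (5.8) = -1.8621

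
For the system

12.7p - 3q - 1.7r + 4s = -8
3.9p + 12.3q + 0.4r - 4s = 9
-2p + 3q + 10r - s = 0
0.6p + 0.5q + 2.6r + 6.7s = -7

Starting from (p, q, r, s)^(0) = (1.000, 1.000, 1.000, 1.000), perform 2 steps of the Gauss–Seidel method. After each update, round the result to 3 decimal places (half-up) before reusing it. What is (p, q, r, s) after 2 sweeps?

(-0.100, 0.471, -0.255, -0.972)

Iteration 1:
  p = (-8 - (-3)·1.000 - (-1.7)·1.000 - (4)·1.000) / (12.7) = -0.575
  q = (9 - (3.9)·-0.575 - (0.4)·1.000 - (-4)·1.000) / (12.3) = 1.207
  r = (0 - (-2)·-0.575 - (3)·1.207 - (-1)·1.000) / (10) = -0.377
  s = (-7 - (0.6)·-0.575 - (0.5)·1.207 - (2.6)·-0.377) / (6.7) = -0.937
Iteration 2:
  p = (-8 - (-3)·1.207 - (-1.7)·-0.377 - (4)·-0.937) / (12.7) = -0.100
  q = (9 - (3.9)·-0.100 - (0.4)·-0.377 - (-4)·-0.937) / (12.3) = 0.471
  r = (0 - (-2)·-0.100 - (3)·0.471 - (-1)·-0.937) / (10) = -0.255
  s = (-7 - (0.6)·-0.100 - (0.5)·0.471 - (2.6)·-0.255) / (6.7) = -0.972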